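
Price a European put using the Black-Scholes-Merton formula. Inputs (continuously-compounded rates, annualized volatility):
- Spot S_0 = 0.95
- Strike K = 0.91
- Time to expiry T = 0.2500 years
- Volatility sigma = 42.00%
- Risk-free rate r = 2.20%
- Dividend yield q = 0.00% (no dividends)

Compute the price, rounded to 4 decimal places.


Answer: Price = 0.0571

Derivation:
d1 = (ln(S/K) + (r - q + 0.5*sigma^2) * T) / (sigma * sqrt(T)) = 0.33603517
d2 = d1 - sigma * sqrt(T) = 0.12603517
exp(-rT) = 0.99451510; exp(-qT) = 1.00000000
P = K * exp(-rT) * N(-d2) - S_0 * exp(-qT) * N(-d1)
N(-d1) = 0.36842217; N(-d2) = 0.44985204
P = 0.9100 * 0.99451510 * 0.44985204 - 0.9500 * 1.00000000 * 0.36842217 = 0.0571


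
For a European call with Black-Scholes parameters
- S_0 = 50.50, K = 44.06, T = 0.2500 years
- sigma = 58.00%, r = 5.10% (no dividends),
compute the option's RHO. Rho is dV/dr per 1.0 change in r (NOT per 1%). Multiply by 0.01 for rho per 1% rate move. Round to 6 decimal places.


Answer: Rho = 7.004647

Derivation:
d1 = 0.6593827411; d2 = 0.3693827411
phi(d1) = 0.3209944862; exp(-qT) = 1.0000000000; exp(-rT) = 0.9873309369
N(d2) = 0.6440787698
Rho = K*T*exp(-rT)*N(d2) = 44.0600 * 0.2500 * 0.9873309369 * 0.6440787698 = 7.004647


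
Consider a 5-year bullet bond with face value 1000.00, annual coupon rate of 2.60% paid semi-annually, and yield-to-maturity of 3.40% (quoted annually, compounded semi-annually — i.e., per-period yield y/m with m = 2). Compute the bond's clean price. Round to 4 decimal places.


Answer: Price = 963.4991

Derivation:
Coupon per period c = face * coupon_rate / m = 13.000000
Periods per year m = 2; per-period yield y/m = 0.017000
Number of cashflows N = 10
Cashflows (t years, CF_t, discount factor 1/(1+y/m)^(m*t), PV):
  t = 0.5000: CF_t = 13.000000, DF = 0.983284, PV = 12.782694
  t = 1.0000: CF_t = 13.000000, DF = 0.966848, PV = 12.569021
  t = 1.5000: CF_t = 13.000000, DF = 0.950686, PV = 12.358919
  t = 2.0000: CF_t = 13.000000, DF = 0.934795, PV = 12.152330
  t = 2.5000: CF_t = 13.000000, DF = 0.919169, PV = 11.949193
  t = 3.0000: CF_t = 13.000000, DF = 0.903804, PV = 11.749453
  t = 3.5000: CF_t = 13.000000, DF = 0.888696, PV = 11.553051
  t = 4.0000: CF_t = 13.000000, DF = 0.873841, PV = 11.359932
  t = 4.5000: CF_t = 13.000000, DF = 0.859234, PV = 11.170041
  t = 5.0000: CF_t = 1013.000000, DF = 0.844871, PV = 855.854456
Price P = sum_t PV_t = 963.499090


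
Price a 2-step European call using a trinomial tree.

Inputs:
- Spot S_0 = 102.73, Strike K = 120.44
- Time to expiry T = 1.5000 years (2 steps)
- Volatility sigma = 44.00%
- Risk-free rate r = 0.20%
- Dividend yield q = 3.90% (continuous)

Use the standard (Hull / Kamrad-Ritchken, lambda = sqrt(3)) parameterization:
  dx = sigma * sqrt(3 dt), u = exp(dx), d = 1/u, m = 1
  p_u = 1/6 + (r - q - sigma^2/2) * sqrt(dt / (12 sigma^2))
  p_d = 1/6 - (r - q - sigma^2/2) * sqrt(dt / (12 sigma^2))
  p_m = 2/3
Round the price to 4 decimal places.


Answer: Price = V(0,0) = 11.6010

Derivation:
dt = T/N = 0.750000; dx = sigma*sqrt(3*dt) = 0.660000
u = exp(dx) = 1.934792; d = 1/u = 0.516851
p_u = 0.090644, p_m = 0.666667, p_d = 0.242689
Discount per step: exp(-r*dt) = 0.998501
Stock lattice S(k, j) with j the centered position index:
  k=0: S(0,+0) = 102.7300
  k=1: S(1,-1) = 53.0961; S(1,+0) = 102.7300; S(1,+1) = 198.7612
  k=2: S(2,-2) = 27.4428; S(2,-1) = 53.0961; S(2,+0) = 102.7300; S(2,+1) = 198.7612; S(2,+2) = 384.5617
Terminal payoffs V(N, j) = max(S_T - K, 0):
  V(2,-2) = 0.000000; V(2,-1) = 0.000000; V(2,+0) = 0.000000; V(2,+1) = 78.321217; V(2,+2) = 264.121678
Backward induction: V(k, j) = exp(-r*dt) * [p_u * V(k+1, j+1) + p_m * V(k+1, j) + p_d * V(k+1, j-1)]
  V(1,-1) = exp(-r*dt) * [p_u*0.000000 + p_m*0.000000 + p_d*0.000000] = 0.000000
  V(1,+0) = exp(-r*dt) * [p_u*78.321217 + p_m*0.000000 + p_d*0.000000] = 7.088703
  V(1,+1) = exp(-r*dt) * [p_u*264.121678 + p_m*78.321217 + p_d*0.000000] = 76.041027
  V(0,+0) = exp(-r*dt) * [p_u*76.041027 + p_m*7.088703 + p_d*0.000000] = 11.601045


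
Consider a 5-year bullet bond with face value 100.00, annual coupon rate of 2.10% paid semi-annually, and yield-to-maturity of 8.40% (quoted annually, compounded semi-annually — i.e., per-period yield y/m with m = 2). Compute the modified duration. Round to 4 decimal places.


Coupon per period c = face * coupon_rate / m = 1.050000
Periods per year m = 2; per-period yield y/m = 0.042000
Number of cashflows N = 10
Cashflows (t years, CF_t, discount factor 1/(1+y/m)^(m*t), PV):
  t = 0.5000: CF_t = 1.050000, DF = 0.959693, PV = 1.007678
  t = 1.0000: CF_t = 1.050000, DF = 0.921010, PV = 0.967061
  t = 1.5000: CF_t = 1.050000, DF = 0.883887, PV = 0.928082
  t = 2.0000: CF_t = 1.050000, DF = 0.848260, PV = 0.890673
  t = 2.5000: CF_t = 1.050000, DF = 0.814069, PV = 0.854773
  t = 3.0000: CF_t = 1.050000, DF = 0.781257, PV = 0.820319
  t = 3.5000: CF_t = 1.050000, DF = 0.749766, PV = 0.787255
  t = 4.0000: CF_t = 1.050000, DF = 0.719545, PV = 0.755523
  t = 4.5000: CF_t = 1.050000, DF = 0.690543, PV = 0.725070
  t = 5.0000: CF_t = 101.050000, DF = 0.662709, PV = 66.966735
Price P = sum_t PV_t = 74.703168
First compute Macaulay numerator sum_t t * PV_t:
  t * PV_t at t = 0.5000: 0.503839
  t * PV_t at t = 1.0000: 0.967061
  t * PV_t at t = 1.5000: 1.392122
  t * PV_t at t = 2.0000: 1.781347
  t * PV_t at t = 2.5000: 2.136932
  t * PV_t at t = 3.0000: 2.460958
  t * PV_t at t = 3.5000: 2.755391
  t * PV_t at t = 4.0000: 3.022091
  t * PV_t at t = 4.5000: 3.262814
  t * PV_t at t = 5.0000: 334.833677
Macaulay duration D = 353.116233 / 74.703168 = 4.726924
Modified duration = D / (1 + y/m) = 4.726924 / (1 + 0.042000) = 4.536396

Answer: Modified duration = 4.5364


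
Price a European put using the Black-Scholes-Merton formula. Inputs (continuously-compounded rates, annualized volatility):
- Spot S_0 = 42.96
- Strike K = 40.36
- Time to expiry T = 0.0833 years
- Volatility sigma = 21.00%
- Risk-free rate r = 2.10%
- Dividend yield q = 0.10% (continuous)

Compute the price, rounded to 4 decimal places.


d1 = (ln(S/K) + (r - q + 0.5*sigma^2) * T) / (sigma * sqrt(T)) = 1.08783035
d2 = d1 - sigma * sqrt(T) = 1.02722070
exp(-rT) = 0.99825223; exp(-qT) = 0.99991670
P = K * exp(-rT) * N(-d2) - S_0 * exp(-qT) * N(-d1)
N(-d1) = 0.13833500; N(-d2) = 0.15215828
P = 40.3600 * 0.99825223 * 0.15215828 - 42.9600 * 0.99991670 * 0.13833500 = 0.1880

Answer: Price = 0.1880


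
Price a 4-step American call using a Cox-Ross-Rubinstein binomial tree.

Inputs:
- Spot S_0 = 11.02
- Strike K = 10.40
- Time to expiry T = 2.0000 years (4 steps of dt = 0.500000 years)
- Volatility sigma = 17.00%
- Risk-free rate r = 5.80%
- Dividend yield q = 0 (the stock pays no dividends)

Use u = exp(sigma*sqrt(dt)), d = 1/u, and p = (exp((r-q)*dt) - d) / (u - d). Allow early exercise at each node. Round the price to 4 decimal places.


Answer: Price = V(0,0) = 2.0958

Derivation:
dt = T/N = 0.500000
u = exp(sigma*sqrt(dt)) = 1.127732; d = 1/u = 0.886736
p = (exp((r-q)*dt) - d) / (u - d) = 0.592080
Discount per step: exp(-r*dt) = 0.971416
Stock lattice S(k, i) with i counting down-moves:
  k=0: S(0,0) = 11.0200
  k=1: S(1,0) = 12.4276; S(1,1) = 9.7718
  k=2: S(2,0) = 14.0150; S(2,1) = 11.0200; S(2,2) = 8.6650
  k=3: S(3,0) = 15.8052; S(3,1) = 12.4276; S(3,2) = 9.7718; S(3,3) = 7.6836
  k=4: S(4,0) = 17.8240; S(4,1) = 14.0150; S(4,2) = 11.0200; S(4,3) = 8.6650; S(4,4) = 6.8133
Terminal payoffs V(N, i) = max(S_T - K, 0):
  V(4,0) = 7.423974; V(4,1) = 3.614999; V(4,2) = 0.620000; V(4,3) = 0.000000; V(4,4) = 0.000000
Backward induction: V(k, i) = exp(-r*dt) * [p * V(k+1, i) + (1-p) * V(k+1, i+1)]; then take max(V_cont, immediate exercise) for American.
  V(3,0) = exp(-r*dt) * [p*7.423974 + (1-p)*3.614999] = 5.702426; exercise = 5.405157; V(3,0) = max -> 5.702426
  V(3,1) = exp(-r*dt) * [p*3.614999 + (1-p)*0.620000] = 2.324871; exercise = 2.027602; V(3,1) = max -> 2.324871
  V(3,2) = exp(-r*dt) * [p*0.620000 + (1-p)*0.000000] = 0.356597; exercise = 0.000000; V(3,2) = max -> 0.356597
  V(3,3) = exp(-r*dt) * [p*0.000000 + (1-p)*0.000000] = 0.000000; exercise = 0.000000; V(3,3) = max -> 0.000000
  V(2,0) = exp(-r*dt) * [p*5.702426 + (1-p)*2.324871] = 4.201039; exercise = 3.614999; V(2,0) = max -> 4.201039
  V(2,1) = exp(-r*dt) * [p*2.324871 + (1-p)*0.356597] = 1.478469; exercise = 0.620000; V(2,1) = max -> 1.478469
  V(2,2) = exp(-r*dt) * [p*0.356597 + (1-p)*0.000000] = 0.205099; exercise = 0.000000; V(2,2) = max -> 0.205099
  V(1,0) = exp(-r*dt) * [p*4.201039 + (1-p)*1.478469] = 3.002113; exercise = 2.027602; V(1,0) = max -> 3.002113
  V(1,1) = exp(-r*dt) * [p*1.478469 + (1-p)*0.205099] = 0.931623; exercise = 0.000000; V(1,1) = max -> 0.931623
  V(0,0) = exp(-r*dt) * [p*3.002113 + (1-p)*0.931623] = 2.095849; exercise = 0.620000; V(0,0) = max -> 2.095849


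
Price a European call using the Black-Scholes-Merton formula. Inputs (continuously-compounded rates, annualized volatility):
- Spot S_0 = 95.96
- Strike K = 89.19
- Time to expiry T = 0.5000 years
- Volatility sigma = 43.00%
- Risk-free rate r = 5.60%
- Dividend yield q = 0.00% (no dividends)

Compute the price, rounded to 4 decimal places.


Answer: Price = 16.2539

Derivation:
d1 = (ln(S/K) + (r - q + 0.5*sigma^2) * T) / (sigma * sqrt(T)) = 0.48473818
d2 = d1 - sigma * sqrt(T) = 0.18068227
exp(-rT) = 0.97238837; exp(-qT) = 1.00000000
C = S_0 * exp(-qT) * N(d1) - K * exp(-rT) * N(d2)
N(d1) = 0.68606896; N(d2) = 0.57169151
C = 95.9600 * 1.00000000 * 0.68606896 - 89.1900 * 0.97238837 * 0.57169151 = 16.2539


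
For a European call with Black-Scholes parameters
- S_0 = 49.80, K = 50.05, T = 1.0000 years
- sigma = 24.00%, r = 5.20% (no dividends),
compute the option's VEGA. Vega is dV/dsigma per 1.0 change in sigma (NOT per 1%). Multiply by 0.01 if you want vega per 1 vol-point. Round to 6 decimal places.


d1 = 0.3158019928; d2 = 0.0758019928
phi(d1) = 0.3795366993; exp(-qT) = 1.0000000000; exp(-rT) = 0.9493288668
Vega = S * exp(-qT) * phi(d1) * sqrt(T) = 49.8000 * 1.0000000000 * 0.3795366993 * 1.0000000000 = 18.900928

Answer: Vega = 18.900928


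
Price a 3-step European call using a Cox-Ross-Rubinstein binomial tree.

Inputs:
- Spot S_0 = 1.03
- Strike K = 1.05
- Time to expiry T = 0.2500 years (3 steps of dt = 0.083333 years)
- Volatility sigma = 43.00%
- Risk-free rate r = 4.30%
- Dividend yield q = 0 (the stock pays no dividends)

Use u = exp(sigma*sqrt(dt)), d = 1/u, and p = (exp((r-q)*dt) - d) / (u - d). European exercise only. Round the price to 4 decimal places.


dt = T/N = 0.083333
u = exp(sigma*sqrt(dt)) = 1.132163; d = 1/u = 0.883265
p = (exp((r-q)*dt) - d) / (u - d) = 0.483430
Discount per step: exp(-r*dt) = 0.996423
Stock lattice S(k, i) with i counting down-moves:
  k=0: S(0,0) = 1.0300
  k=1: S(1,0) = 1.1661; S(1,1) = 0.9098
  k=2: S(2,0) = 1.3202; S(2,1) = 1.0300; S(2,2) = 0.8036
  k=3: S(3,0) = 1.4947; S(3,1) = 1.1661; S(3,2) = 0.9098; S(3,3) = 0.7098
Terminal payoffs V(N, i) = max(S_T - K, 0):
  V(3,0) = 0.444736; V(3,1) = 0.116128; V(3,2) = 0.000000; V(3,3) = 0.000000
Backward induction: V(k, i) = exp(-r*dt) * [p * V(k+1, i) + (1-p) * V(k+1, i+1)].
  V(2,0) = exp(-r*dt) * [p*0.444736 + (1-p)*0.116128] = 0.274004
  V(2,1) = exp(-r*dt) * [p*0.116128 + (1-p)*0.000000] = 0.055939
  V(2,2) = exp(-r*dt) * [p*0.000000 + (1-p)*0.000000] = 0.000000
  V(1,0) = exp(-r*dt) * [p*0.274004 + (1-p)*0.055939] = 0.160781
  V(1,1) = exp(-r*dt) * [p*0.055939 + (1-p)*0.000000] = 0.026946
  V(0,0) = exp(-r*dt) * [p*0.160781 + (1-p)*0.026946] = 0.091318

Answer: Price = V(0,0) = 0.0913


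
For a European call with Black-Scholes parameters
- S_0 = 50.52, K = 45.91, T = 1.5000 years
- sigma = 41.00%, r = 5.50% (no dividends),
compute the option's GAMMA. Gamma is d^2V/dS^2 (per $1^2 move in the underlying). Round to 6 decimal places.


Answer: Gamma = 0.013089

Derivation:
d1 = 0.6059227883; d2 = 0.1037773910
phi(d1) = 0.3320367093; exp(-qT) = 1.0000000000; exp(-rT) = 0.9208114379
Gamma = exp(-qT) * phi(d1) / (S * sigma * sqrt(T)) = 1.0000000000 * 0.3320367093 / (50.5200 * 0.4100 * 1.2247448714) = 0.013089


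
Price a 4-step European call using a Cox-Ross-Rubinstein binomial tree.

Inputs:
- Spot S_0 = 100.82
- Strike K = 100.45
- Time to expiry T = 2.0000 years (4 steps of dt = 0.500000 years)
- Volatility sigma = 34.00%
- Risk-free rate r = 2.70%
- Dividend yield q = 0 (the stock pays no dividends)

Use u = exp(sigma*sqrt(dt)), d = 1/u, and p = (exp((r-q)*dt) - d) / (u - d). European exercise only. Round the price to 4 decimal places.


dt = T/N = 0.500000
u = exp(sigma*sqrt(dt)) = 1.271778; d = 1/u = 0.786300
p = (exp((r-q)*dt) - d) / (u - d) = 0.468180
Discount per step: exp(-r*dt) = 0.986591
Stock lattice S(k, i) with i counting down-moves:
  k=0: S(0,0) = 100.8200
  k=1: S(1,0) = 128.2207; S(1,1) = 79.2748
  k=2: S(2,0) = 163.0683; S(2,1) = 100.8200; S(2,2) = 62.3338
  k=3: S(3,0) = 207.3868; S(3,1) = 128.2207; S(3,2) = 79.2748; S(3,3) = 49.0131
  k=4: S(4,0) = 263.7501; S(4,1) = 163.0683; S(4,2) = 100.8200; S(4,3) = 62.3338; S(4,4) = 38.5390
Terminal payoffs V(N, i) = max(S_T - K, 0):
  V(4,0) = 163.300076; V(4,1) = 62.618337; V(4,2) = 0.370000; V(4,3) = 0.000000; V(4,4) = 0.000000
Backward induction: V(k, i) = exp(-r*dt) * [p * V(k+1, i) + (1-p) * V(k+1, i+1)].
  V(3,0) = exp(-r*dt) * [p*163.300076 + (1-p)*62.618337] = 108.283766
  V(3,1) = exp(-r*dt) * [p*62.618337 + (1-p)*0.370000] = 29.117670
  V(3,2) = exp(-r*dt) * [p*0.370000 + (1-p)*0.000000] = 0.170904
  V(3,3) = exp(-r*dt) * [p*0.000000 + (1-p)*0.000000] = 0.000000
  V(2,0) = exp(-r*dt) * [p*108.283766 + (1-p)*29.117670] = 65.294201
  V(2,1) = exp(-r*dt) * [p*29.117670 + (1-p)*0.170904] = 13.539181
  V(2,2) = exp(-r*dt) * [p*0.170904 + (1-p)*0.000000] = 0.078941
  V(1,0) = exp(-r*dt) * [p*65.294201 + (1-p)*13.539181] = 37.263377
  V(1,1) = exp(-r*dt) * [p*13.539181 + (1-p)*0.078941] = 6.295194
  V(0,0) = exp(-r*dt) * [p*37.263377 + (1-p)*6.295194] = 20.515046

Answer: Price = V(0,0) = 20.5150


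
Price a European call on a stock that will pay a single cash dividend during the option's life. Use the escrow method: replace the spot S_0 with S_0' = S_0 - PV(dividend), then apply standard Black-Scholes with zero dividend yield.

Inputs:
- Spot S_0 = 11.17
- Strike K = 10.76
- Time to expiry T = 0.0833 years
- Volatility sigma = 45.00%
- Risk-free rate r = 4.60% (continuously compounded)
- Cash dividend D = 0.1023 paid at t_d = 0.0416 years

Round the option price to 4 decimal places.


PV(D) = D * exp(-r * t_d) = 0.1023 * 0.99808823 = 0.10210443
S_0' = S_0 - PV(D) = 11.1700 - 0.10210443 = 11.06789557
d1 = (ln(S_0'/K) + (r + sigma^2/2)*T) / (sigma*sqrt(T)) = 0.31166981
d2 = d1 - sigma*sqrt(T) = 0.18179198
exp(-rT) = 0.99617553
N(d1) = 0.62235426; N(d2) = 0.57212701
C = S_0' * N(d1) - K * exp(-rT) * N(d2) = 11.06789557 * 0.62235426 - 10.7600 * 0.99617553 * 0.57212701 = 0.7556

Answer: Price = 0.7556


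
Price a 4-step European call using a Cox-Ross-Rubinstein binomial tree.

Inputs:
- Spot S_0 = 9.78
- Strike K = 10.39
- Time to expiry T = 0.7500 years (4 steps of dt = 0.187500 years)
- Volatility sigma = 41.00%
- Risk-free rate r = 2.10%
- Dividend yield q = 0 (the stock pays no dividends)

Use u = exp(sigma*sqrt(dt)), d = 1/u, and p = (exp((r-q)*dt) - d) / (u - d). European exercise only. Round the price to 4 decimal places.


dt = T/N = 0.187500
u = exp(sigma*sqrt(dt)) = 1.194270; d = 1/u = 0.837332
p = (exp((r-q)*dt) - d) / (u - d) = 0.466785
Discount per step: exp(-r*dt) = 0.996070
Stock lattice S(k, i) with i counting down-moves:
  k=0: S(0,0) = 9.7800
  k=1: S(1,0) = 11.6800; S(1,1) = 8.1891
  k=2: S(2,0) = 13.9490; S(2,1) = 9.7800; S(2,2) = 6.8570
  k=3: S(3,0) = 16.6589; S(3,1) = 11.6800; S(3,2) = 8.1891; S(3,3) = 5.7416
  k=4: S(4,0) = 19.8952; S(4,1) = 13.9490; S(4,2) = 9.7800; S(4,3) = 6.8570; S(4,4) = 4.8076
Terminal payoffs V(N, i) = max(S_T - K, 0):
  V(4,0) = 9.505236; V(4,1) = 3.559029; V(4,2) = 0.000000; V(4,3) = 0.000000; V(4,4) = 0.000000
Backward induction: V(k, i) = exp(-r*dt) * [p * V(k+1, i) + (1-p) * V(k+1, i+1)].
  V(3,0) = exp(-r*dt) * [p*9.505236 + (1-p)*3.559029] = 6.309739
  V(3,1) = exp(-r*dt) * [p*3.559029 + (1-p)*0.000000] = 1.654774
  V(3,2) = exp(-r*dt) * [p*0.000000 + (1-p)*0.000000] = 0.000000
  V(3,3) = exp(-r*dt) * [p*0.000000 + (1-p)*0.000000] = 0.000000
  V(2,0) = exp(-r*dt) * [p*6.309739 + (1-p)*1.654774] = 3.812602
  V(2,1) = exp(-r*dt) * [p*1.654774 + (1-p)*0.000000] = 0.769389
  V(2,2) = exp(-r*dt) * [p*0.000000 + (1-p)*0.000000] = 0.000000
  V(1,0) = exp(-r*dt) * [p*3.812602 + (1-p)*0.769389] = 2.181311
  V(1,1) = exp(-r*dt) * [p*0.769389 + (1-p)*0.000000] = 0.357728
  V(0,0) = exp(-r*dt) * [p*2.181311 + (1-p)*0.357728] = 1.204199

Answer: Price = V(0,0) = 1.2042


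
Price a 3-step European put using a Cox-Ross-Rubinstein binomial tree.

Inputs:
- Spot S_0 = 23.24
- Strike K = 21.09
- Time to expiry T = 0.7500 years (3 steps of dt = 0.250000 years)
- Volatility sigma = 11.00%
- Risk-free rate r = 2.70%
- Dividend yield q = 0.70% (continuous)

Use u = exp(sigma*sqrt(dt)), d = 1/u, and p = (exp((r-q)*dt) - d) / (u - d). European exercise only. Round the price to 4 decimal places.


dt = T/N = 0.250000
u = exp(sigma*sqrt(dt)) = 1.056541; d = 1/u = 0.946485
p = (exp((r-q)*dt) - d) / (u - d) = 0.531799
Discount per step: exp(-r*dt) = 0.993273
Stock lattice S(k, i) with i counting down-moves:
  k=0: S(0,0) = 23.2400
  k=1: S(1,0) = 24.5540; S(1,1) = 21.9963
  k=2: S(2,0) = 25.9423; S(2,1) = 23.2400; S(2,2) = 20.8192
  k=3: S(3,0) = 27.4091; S(3,1) = 24.5540; S(3,2) = 21.9963; S(3,3) = 19.7050
Terminal payoffs V(N, i) = max(K - S_T, 0):
  V(3,0) = 0.000000; V(3,1) = 0.000000; V(3,2) = 0.000000; V(3,3) = 1.384950
Backward induction: V(k, i) = exp(-r*dt) * [p * V(k+1, i) + (1-p) * V(k+1, i+1)].
  V(2,0) = exp(-r*dt) * [p*0.000000 + (1-p)*0.000000] = 0.000000
  V(2,1) = exp(-r*dt) * [p*0.000000 + (1-p)*0.000000] = 0.000000
  V(2,2) = exp(-r*dt) * [p*0.000000 + (1-p)*1.384950] = 0.644073
  V(1,0) = exp(-r*dt) * [p*0.000000 + (1-p)*0.000000] = 0.000000
  V(1,1) = exp(-r*dt) * [p*0.000000 + (1-p)*0.644073] = 0.299527
  V(0,0) = exp(-r*dt) * [p*0.000000 + (1-p)*0.299527] = 0.139296

Answer: Price = V(0,0) = 0.1393


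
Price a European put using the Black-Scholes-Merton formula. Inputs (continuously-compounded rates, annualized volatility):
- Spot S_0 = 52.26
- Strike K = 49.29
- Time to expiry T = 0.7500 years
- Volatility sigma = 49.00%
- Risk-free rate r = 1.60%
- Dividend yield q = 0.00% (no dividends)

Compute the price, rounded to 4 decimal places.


d1 = (ln(S/K) + (r - q + 0.5*sigma^2) * T) / (sigma * sqrt(T)) = 0.37833537
d2 = d1 - sigma * sqrt(T) = -0.04601708
exp(-rT) = 0.98807171; exp(-qT) = 1.00000000
P = K * exp(-rT) * N(-d2) - S_0 * exp(-qT) * N(-d1)
N(-d1) = 0.35259074; N(-d2) = 0.51835168
P = 49.2900 * 0.98807171 * 0.51835168 - 52.2600 * 1.00000000 * 0.35259074 = 6.8184

Answer: Price = 6.8184


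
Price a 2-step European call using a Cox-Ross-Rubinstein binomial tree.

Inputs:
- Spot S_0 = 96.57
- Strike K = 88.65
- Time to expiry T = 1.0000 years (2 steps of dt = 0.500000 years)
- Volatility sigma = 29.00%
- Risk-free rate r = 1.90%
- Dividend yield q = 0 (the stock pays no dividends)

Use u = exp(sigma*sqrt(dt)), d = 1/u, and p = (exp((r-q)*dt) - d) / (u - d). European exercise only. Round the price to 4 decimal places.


Answer: Price = V(0,0) = 16.3084

Derivation:
dt = T/N = 0.500000
u = exp(sigma*sqrt(dt)) = 1.227600; d = 1/u = 0.814598
p = (exp((r-q)*dt) - d) / (u - d) = 0.472026
Discount per step: exp(-r*dt) = 0.990545
Stock lattice S(k, i) with i counting down-moves:
  k=0: S(0,0) = 96.5700
  k=1: S(1,0) = 118.5493; S(1,1) = 78.6657
  k=2: S(2,0) = 145.5311; S(2,1) = 96.5700; S(2,2) = 64.0809
Terminal payoffs V(N, i) = max(S_T - K, 0):
  V(2,0) = 56.881137; V(2,1) = 7.920000; V(2,2) = 0.000000
Backward induction: V(k, i) = exp(-r*dt) * [p * V(k+1, i) + (1-p) * V(k+1, i+1)].
  V(1,0) = exp(-r*dt) * [p*56.881137 + (1-p)*7.920000] = 30.737510
  V(1,1) = exp(-r*dt) * [p*7.920000 + (1-p)*0.000000] = 3.703095
  V(0,0) = exp(-r*dt) * [p*30.737510 + (1-p)*3.703095] = 16.308362


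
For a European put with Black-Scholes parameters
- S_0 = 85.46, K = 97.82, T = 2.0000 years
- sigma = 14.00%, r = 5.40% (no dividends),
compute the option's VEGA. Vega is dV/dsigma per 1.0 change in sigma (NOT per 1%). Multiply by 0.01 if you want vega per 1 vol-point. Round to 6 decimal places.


d1 = -0.0377828614; d2 = -0.2357727601
phi(d1) = 0.3986576281; exp(-qT) = 1.0000000000; exp(-rT) = 0.8976275964
Vega = S * exp(-qT) * phi(d1) * sqrt(T) = 85.4600 * 1.0000000000 * 0.3986576281 * 1.4142135624 = 48.181239

Answer: Vega = 48.181239


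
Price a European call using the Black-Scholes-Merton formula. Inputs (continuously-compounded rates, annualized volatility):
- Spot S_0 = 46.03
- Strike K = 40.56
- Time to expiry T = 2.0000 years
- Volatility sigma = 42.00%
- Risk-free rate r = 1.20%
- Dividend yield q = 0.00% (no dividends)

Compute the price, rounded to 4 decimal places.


d1 = (ln(S/K) + (r - q + 0.5*sigma^2) * T) / (sigma * sqrt(T)) = 0.55038330
d2 = d1 - sigma * sqrt(T) = -0.04358640
exp(-rT) = 0.97628571; exp(-qT) = 1.00000000
C = S_0 * exp(-qT) * N(d1) - K * exp(-rT) * N(d2)
N(d1) = 0.70897175; N(d2) = 0.48261705
C = 46.0300 * 1.00000000 * 0.70897175 - 40.5600 * 0.97628571 * 0.48261705 = 13.5232

Answer: Price = 13.5232


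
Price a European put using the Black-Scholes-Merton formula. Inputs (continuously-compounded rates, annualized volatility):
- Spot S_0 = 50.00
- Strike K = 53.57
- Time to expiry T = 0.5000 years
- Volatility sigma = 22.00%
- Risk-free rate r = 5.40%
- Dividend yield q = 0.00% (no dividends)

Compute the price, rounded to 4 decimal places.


d1 = (ln(S/K) + (r - q + 0.5*sigma^2) * T) / (sigma * sqrt(T)) = -0.19198723
d2 = d1 - sigma * sqrt(T) = -0.34755073
exp(-rT) = 0.97336124; exp(-qT) = 1.00000000
P = K * exp(-rT) * N(-d2) - S_0 * exp(-qT) * N(-d1)
N(-d1) = 0.57612390; N(-d2) = 0.63591119
P = 53.5700 * 0.97336124 * 0.63591119 - 50.0000 * 1.00000000 * 0.57612390 = 4.3521

Answer: Price = 4.3521


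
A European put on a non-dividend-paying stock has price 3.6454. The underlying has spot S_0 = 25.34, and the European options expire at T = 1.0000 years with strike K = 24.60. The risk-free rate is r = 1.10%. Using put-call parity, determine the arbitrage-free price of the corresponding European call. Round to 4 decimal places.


Put-call parity: C - P = S_0 * exp(-qT) - K * exp(-rT).
S_0 * exp(-qT) = 25.3400 * 1.00000000 = 25.34000000
K * exp(-rT) = 24.6000 * 0.98906028 = 24.33088286
C = P + S*exp(-qT) - K*exp(-rT)
C = 3.6454 + 25.34000000 - 24.33088286 = 4.6545

Answer: Call price = 4.6545


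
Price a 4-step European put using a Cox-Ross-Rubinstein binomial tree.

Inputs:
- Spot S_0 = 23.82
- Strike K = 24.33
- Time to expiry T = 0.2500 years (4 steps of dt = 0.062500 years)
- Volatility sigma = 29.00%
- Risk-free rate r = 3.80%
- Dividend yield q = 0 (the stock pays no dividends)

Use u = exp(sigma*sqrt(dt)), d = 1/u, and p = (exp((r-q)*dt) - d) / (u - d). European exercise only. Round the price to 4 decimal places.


Answer: Price = V(0,0) = 1.5267

Derivation:
dt = T/N = 0.062500
u = exp(sigma*sqrt(dt)) = 1.075193; d = 1/u = 0.930066
p = (exp((r-q)*dt) - d) / (u - d) = 0.498267
Discount per step: exp(-r*dt) = 0.997628
Stock lattice S(k, i) with i counting down-moves:
  k=0: S(0,0) = 23.8200
  k=1: S(1,0) = 25.6111; S(1,1) = 22.1542
  k=2: S(2,0) = 27.5369; S(2,1) = 23.8200; S(2,2) = 20.6048
  k=3: S(3,0) = 29.6074; S(3,1) = 25.6111; S(3,2) = 22.1542; S(3,3) = 19.1638
  k=4: S(4,0) = 31.8337; S(4,1) = 27.5369; S(4,2) = 23.8200; S(4,3) = 20.6048; S(4,4) = 17.8236
Terminal payoffs V(N, i) = max(K - S_T, 0):
  V(4,0) = 0.000000; V(4,1) = 0.000000; V(4,2) = 0.510000; V(4,3) = 3.725169; V(4,4) = 6.506362
Backward induction: V(k, i) = exp(-r*dt) * [p * V(k+1, i) + (1-p) * V(k+1, i+1)].
  V(3,0) = exp(-r*dt) * [p*0.000000 + (1-p)*0.000000] = 0.000000
  V(3,1) = exp(-r*dt) * [p*0.000000 + (1-p)*0.510000] = 0.255277
  V(3,2) = exp(-r*dt) * [p*0.510000 + (1-p)*3.725169] = 2.118119
  V(3,3) = exp(-r*dt) * [p*3.725169 + (1-p)*6.506362] = 5.108437
  V(2,0) = exp(-r*dt) * [p*0.000000 + (1-p)*0.255277] = 0.127777
  V(2,1) = exp(-r*dt) * [p*0.255277 + (1-p)*2.118119] = 1.187103
  V(2,2) = exp(-r*dt) * [p*2.118119 + (1-p)*5.108437] = 3.609876
  V(1,0) = exp(-r*dt) * [p*0.127777 + (1-p)*1.187103] = 0.657711
  V(1,1) = exp(-r*dt) * [p*1.187103 + (1-p)*3.609876] = 2.396987
  V(0,0) = exp(-r*dt) * [p*0.657711 + (1-p)*2.396987] = 1.526732


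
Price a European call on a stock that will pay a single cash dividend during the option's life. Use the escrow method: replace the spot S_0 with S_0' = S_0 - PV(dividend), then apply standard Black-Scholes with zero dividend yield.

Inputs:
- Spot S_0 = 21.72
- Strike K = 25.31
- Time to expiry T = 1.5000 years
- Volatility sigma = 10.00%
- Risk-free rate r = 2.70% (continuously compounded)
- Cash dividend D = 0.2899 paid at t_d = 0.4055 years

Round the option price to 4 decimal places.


PV(D) = D * exp(-r * t_d) = 0.2899 * 0.98911122 = 0.28674334
S_0' = S_0 - PV(D) = 21.7200 - 0.28674334 = 21.43325666
d1 = (ln(S_0'/K) + (r + sigma^2/2)*T) / (sigma*sqrt(T)) = -0.96555464
d2 = d1 - sigma*sqrt(T) = -1.08802913
exp(-rT) = 0.96030916
N(d1) = 0.16713354; N(d2) = 0.13829112
C = S_0' * N(d1) - K * exp(-rT) * N(d2) = 21.43325666 * 0.16713354 - 25.3100 * 0.96030916 * 0.13829112 = 0.2210

Answer: Price = 0.2210


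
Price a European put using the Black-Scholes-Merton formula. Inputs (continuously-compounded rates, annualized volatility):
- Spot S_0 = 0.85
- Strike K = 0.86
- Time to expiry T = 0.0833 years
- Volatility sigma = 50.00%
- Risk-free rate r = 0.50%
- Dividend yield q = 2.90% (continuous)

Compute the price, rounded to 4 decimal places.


Answer: Price = 0.0552

Derivation:
d1 = (ln(S/K) + (r - q + 0.5*sigma^2) * T) / (sigma * sqrt(T)) = -0.02274804
d2 = d1 - sigma * sqrt(T) = -0.16705674
exp(-rT) = 0.99958359; exp(-qT) = 0.99758722
P = K * exp(-rT) * N(-d2) - S_0 * exp(-qT) * N(-d1)
N(-d1) = 0.50907437; N(-d2) = 0.56633730
P = 0.8600 * 0.99958359 * 0.56633730 - 0.8500 * 0.99758722 * 0.50907437 = 0.0552


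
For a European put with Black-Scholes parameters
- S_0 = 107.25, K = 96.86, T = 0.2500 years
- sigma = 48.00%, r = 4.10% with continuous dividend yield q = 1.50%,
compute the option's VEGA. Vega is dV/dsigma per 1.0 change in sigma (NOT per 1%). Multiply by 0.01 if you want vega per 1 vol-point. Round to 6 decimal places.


d1 = 0.5716496701; d2 = 0.3316496701
phi(d1) = 0.3388051194; exp(-qT) = 0.9962570225; exp(-rT) = 0.9898023522
Vega = S * exp(-qT) * phi(d1) * sqrt(T) = 107.2500 * 0.9962570225 * 0.3388051194 * 0.5000000000 = 18.100421

Answer: Vega = 18.100421


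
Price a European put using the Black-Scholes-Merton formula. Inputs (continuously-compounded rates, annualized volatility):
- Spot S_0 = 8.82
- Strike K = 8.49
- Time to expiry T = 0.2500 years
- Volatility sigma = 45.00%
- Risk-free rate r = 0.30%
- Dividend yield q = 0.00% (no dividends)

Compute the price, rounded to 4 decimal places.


d1 = (ln(S/K) + (r - q + 0.5*sigma^2) * T) / (sigma * sqrt(T)) = 0.28531275
d2 = d1 - sigma * sqrt(T) = 0.06031275
exp(-rT) = 0.99925028; exp(-qT) = 1.00000000
P = K * exp(-rT) * N(-d2) - S_0 * exp(-qT) * N(-d1)
N(-d1) = 0.38770227; N(-d2) = 0.47595327
P = 8.4900 * 0.99925028 * 0.47595327 - 8.8200 * 1.00000000 * 0.38770227 = 0.6183

Answer: Price = 0.6183


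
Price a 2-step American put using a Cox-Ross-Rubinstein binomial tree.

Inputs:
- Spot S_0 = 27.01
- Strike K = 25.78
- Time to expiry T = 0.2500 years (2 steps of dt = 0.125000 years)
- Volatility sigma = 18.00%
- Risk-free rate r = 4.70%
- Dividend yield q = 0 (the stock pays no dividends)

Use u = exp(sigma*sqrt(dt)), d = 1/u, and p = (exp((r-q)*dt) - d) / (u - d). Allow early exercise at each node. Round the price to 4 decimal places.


dt = T/N = 0.125000
u = exp(sigma*sqrt(dt)) = 1.065708; d = 1/u = 0.938343
p = (exp((r-q)*dt) - d) / (u - d) = 0.530358
Discount per step: exp(-r*dt) = 0.994142
Stock lattice S(k, i) with i counting down-moves:
  k=0: S(0,0) = 27.0100
  k=1: S(1,0) = 28.7848; S(1,1) = 25.3446
  k=2: S(2,0) = 30.6762; S(2,1) = 27.0100; S(2,2) = 23.7820
Terminal payoffs V(N, i) = max(K - S_T, 0):
  V(2,0) = 0.000000; V(2,1) = 0.000000; V(2,2) = 1.998025
Backward induction: V(k, i) = exp(-r*dt) * [p * V(k+1, i) + (1-p) * V(k+1, i+1)]; then take max(V_cont, immediate exercise) for American.
  V(1,0) = exp(-r*dt) * [p*0.000000 + (1-p)*0.000000] = 0.000000; exercise = 0.000000; V(1,0) = max -> 0.000000
  V(1,1) = exp(-r*dt) * [p*0.000000 + (1-p)*1.998025] = 0.932859; exercise = 0.435353; V(1,1) = max -> 0.932859
  V(0,0) = exp(-r*dt) * [p*0.000000 + (1-p)*0.932859] = 0.435543; exercise = 0.000000; V(0,0) = max -> 0.435543

Answer: Price = V(0,0) = 0.4355


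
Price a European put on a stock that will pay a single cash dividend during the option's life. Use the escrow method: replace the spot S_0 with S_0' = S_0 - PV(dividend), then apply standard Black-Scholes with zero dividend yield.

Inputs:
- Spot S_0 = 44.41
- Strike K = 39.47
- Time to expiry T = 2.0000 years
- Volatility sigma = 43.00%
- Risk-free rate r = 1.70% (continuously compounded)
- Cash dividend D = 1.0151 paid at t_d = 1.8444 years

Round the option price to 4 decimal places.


PV(D) = D * exp(-r * t_d) = 1.0151 * 0.96913166 = 0.98376555
S_0' = S_0 - PV(D) = 44.4100 - 0.98376555 = 43.42623445
d1 = (ln(S_0'/K) + (r + sigma^2/2)*T) / (sigma*sqrt(T)) = 0.51704774
d2 = d1 - sigma*sqrt(T) = -0.09106409
exp(-rT) = 0.96657150
N(-d1) = 0.30256142; N(-d2) = 0.53627917
P = K * exp(-rT) * N(-d2) - S_0' * N(-d1) = 39.4700 * 0.96657150 * 0.53627917 - 43.42623445 * 0.30256142 = 7.3203

Answer: Price = 7.3203


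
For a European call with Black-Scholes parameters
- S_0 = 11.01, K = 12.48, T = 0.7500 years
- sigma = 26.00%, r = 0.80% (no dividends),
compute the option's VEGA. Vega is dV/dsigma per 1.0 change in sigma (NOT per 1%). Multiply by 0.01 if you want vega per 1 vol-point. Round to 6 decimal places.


Answer: Vega = 3.486623

Derivation:
d1 = -0.4173505756; d2 = -0.6425171806
phi(d1) = 0.3656680645; exp(-qT) = 1.0000000000; exp(-rT) = 0.9940179641
Vega = S * exp(-qT) * phi(d1) * sqrt(T) = 11.0100 * 1.0000000000 * 0.3656680645 * 0.8660254038 = 3.486623


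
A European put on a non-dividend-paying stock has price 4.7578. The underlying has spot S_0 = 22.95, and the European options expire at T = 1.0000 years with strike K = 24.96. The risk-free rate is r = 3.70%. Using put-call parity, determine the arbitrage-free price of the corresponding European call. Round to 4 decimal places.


Answer: Call price = 3.6544

Derivation:
Put-call parity: C - P = S_0 * exp(-qT) - K * exp(-rT).
S_0 * exp(-qT) = 22.9500 * 1.00000000 = 22.95000000
K * exp(-rT) = 24.9600 * 0.96367614 = 24.05335634
C = P + S*exp(-qT) - K*exp(-rT)
C = 4.7578 + 22.95000000 - 24.05335634 = 3.6544


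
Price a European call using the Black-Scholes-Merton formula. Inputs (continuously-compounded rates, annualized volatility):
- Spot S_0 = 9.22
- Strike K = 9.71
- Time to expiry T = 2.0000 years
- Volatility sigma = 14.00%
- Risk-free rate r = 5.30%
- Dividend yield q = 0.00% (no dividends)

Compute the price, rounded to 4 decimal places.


d1 = (ln(S/K) + (r - q + 0.5*sigma^2) * T) / (sigma * sqrt(T)) = 0.37284102
d2 = d1 - sigma * sqrt(T) = 0.17485112
exp(-rT) = 0.89942465; exp(-qT) = 1.00000000
C = S_0 * exp(-qT) * N(d1) - K * exp(-rT) * N(d2)
N(d1) = 0.64536661; N(d2) = 0.56940169
C = 9.2200 * 1.00000000 * 0.64536661 - 9.7100 * 0.89942465 * 0.56940169 = 0.9775

Answer: Price = 0.9775


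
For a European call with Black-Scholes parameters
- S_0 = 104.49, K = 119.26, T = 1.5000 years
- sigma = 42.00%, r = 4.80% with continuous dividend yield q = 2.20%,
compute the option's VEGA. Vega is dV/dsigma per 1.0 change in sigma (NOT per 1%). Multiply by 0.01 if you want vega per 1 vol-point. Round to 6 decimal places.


Answer: Vega = 49.254397

Derivation:
d1 = 0.0759835399; d2 = -0.4384093061
phi(d1) = 0.3977922948; exp(-qT) = 0.9675385596; exp(-rT) = 0.9305308958
Vega = S * exp(-qT) * phi(d1) * sqrt(T) = 104.4900 * 0.9675385596 * 0.3977922948 * 1.2247448714 = 49.254397


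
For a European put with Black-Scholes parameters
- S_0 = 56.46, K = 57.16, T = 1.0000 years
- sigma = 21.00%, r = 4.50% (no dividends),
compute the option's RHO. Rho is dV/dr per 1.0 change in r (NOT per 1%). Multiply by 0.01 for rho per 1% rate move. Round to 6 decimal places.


Answer: Rho = -26.219578

Derivation:
d1 = 0.2606098560; d2 = 0.0506098560
phi(d1) = 0.3856221474; exp(-qT) = 1.0000000000; exp(-rT) = 0.9559974818
N(-d2) = 0.4798182045
Rho = -K*T*exp(-rT)*N(-d2) = -57.1600 * 1.0000 * 0.9559974818 * 0.4798182045 = -26.219578


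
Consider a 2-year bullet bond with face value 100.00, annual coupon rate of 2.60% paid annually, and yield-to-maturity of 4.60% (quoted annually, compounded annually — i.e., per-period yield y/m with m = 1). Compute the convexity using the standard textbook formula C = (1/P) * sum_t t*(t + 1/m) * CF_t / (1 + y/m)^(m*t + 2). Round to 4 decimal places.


Coupon per period c = face * coupon_rate / m = 2.600000
Periods per year m = 1; per-period yield y/m = 0.046000
Number of cashflows N = 2
Cashflows (t years, CF_t, discount factor 1/(1+y/m)^(m*t), PV):
  t = 1.0000: CF_t = 2.600000, DF = 0.956023, PV = 2.485660
  t = 2.0000: CF_t = 102.600000, DF = 0.913980, PV = 93.774335
Price P = sum_t PV_t = 96.259994
Convexity numerator sum_t t*(t + 1/m) * CF_t / (1+y/m)^(m*t + 2):
  t = 1.0000: term = 4.543686
  t = 2.0000: term = 514.247126
Convexity = (1/P) * sum = 518.790812 / 96.259994 = 5.389475

Answer: Convexity = 5.3895


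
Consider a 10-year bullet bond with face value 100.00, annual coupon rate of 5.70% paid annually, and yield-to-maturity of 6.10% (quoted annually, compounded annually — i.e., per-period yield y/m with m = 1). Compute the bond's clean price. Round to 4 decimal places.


Coupon per period c = face * coupon_rate / m = 5.700000
Periods per year m = 1; per-period yield y/m = 0.061000
Number of cashflows N = 10
Cashflows (t years, CF_t, discount factor 1/(1+y/m)^(m*t), PV):
  t = 1.0000: CF_t = 5.700000, DF = 0.942507, PV = 5.372290
  t = 2.0000: CF_t = 5.700000, DF = 0.888320, PV = 5.063422
  t = 3.0000: CF_t = 5.700000, DF = 0.837247, PV = 4.772311
  t = 4.0000: CF_t = 5.700000, DF = 0.789112, PV = 4.497937
  t = 5.0000: CF_t = 5.700000, DF = 0.743743, PV = 4.239337
  t = 6.0000: CF_t = 5.700000, DF = 0.700983, PV = 3.995605
  t = 7.0000: CF_t = 5.700000, DF = 0.660682, PV = 3.765886
  t = 8.0000: CF_t = 5.700000, DF = 0.622697, PV = 3.549374
  t = 9.0000: CF_t = 5.700000, DF = 0.586897, PV = 3.345310
  t = 10.0000: CF_t = 105.700000, DF = 0.553154, PV = 58.468392
Price P = sum_t PV_t = 97.069863

Answer: Price = 97.0699


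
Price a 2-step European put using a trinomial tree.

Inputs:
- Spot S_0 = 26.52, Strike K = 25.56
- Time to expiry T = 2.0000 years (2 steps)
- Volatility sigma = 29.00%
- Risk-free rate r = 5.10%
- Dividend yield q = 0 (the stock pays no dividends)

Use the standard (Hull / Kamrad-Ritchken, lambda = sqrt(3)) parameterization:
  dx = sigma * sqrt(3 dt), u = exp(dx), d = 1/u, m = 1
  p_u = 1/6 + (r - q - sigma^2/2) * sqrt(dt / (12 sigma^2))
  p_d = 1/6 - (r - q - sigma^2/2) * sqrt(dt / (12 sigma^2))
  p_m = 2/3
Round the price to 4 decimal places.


dt = T/N = 1.000000; dx = sigma*sqrt(3*dt) = 0.502295
u = exp(dx) = 1.652509; d = 1/u = 0.605140
p_u = 0.175576, p_m = 0.666667, p_d = 0.157758
Discount per step: exp(-r*dt) = 0.950279
Stock lattice S(k, j) with j the centered position index:
  k=0: S(0,+0) = 26.5200
  k=1: S(1,-1) = 16.0483; S(1,+0) = 26.5200; S(1,+1) = 43.8245
  k=2: S(2,-2) = 9.7115; S(2,-1) = 16.0483; S(2,+0) = 26.5200; S(2,+1) = 43.8245; S(2,+2) = 72.4204
Terminal payoffs V(N, j) = max(K - S_T, 0):
  V(2,-2) = 15.848510; V(2,-1) = 9.511676; V(2,+0) = 0.000000; V(2,+1) = 0.000000; V(2,+2) = 0.000000
Backward induction: V(k, j) = exp(-r*dt) * [p_u * V(k+1, j+1) + p_m * V(k+1, j) + p_d * V(k+1, j-1)]
  V(1,-1) = exp(-r*dt) * [p_u*0.000000 + p_m*9.511676 + p_d*15.848510] = 8.401736
  V(1,+0) = exp(-r*dt) * [p_u*0.000000 + p_m*0.000000 + p_d*9.511676] = 1.425930
  V(1,+1) = exp(-r*dt) * [p_u*0.000000 + p_m*0.000000 + p_d*0.000000] = 0.000000
  V(0,+0) = exp(-r*dt) * [p_u*0.000000 + p_m*1.425930 + p_d*8.401736] = 2.162889

Answer: Price = V(0,0) = 2.1629


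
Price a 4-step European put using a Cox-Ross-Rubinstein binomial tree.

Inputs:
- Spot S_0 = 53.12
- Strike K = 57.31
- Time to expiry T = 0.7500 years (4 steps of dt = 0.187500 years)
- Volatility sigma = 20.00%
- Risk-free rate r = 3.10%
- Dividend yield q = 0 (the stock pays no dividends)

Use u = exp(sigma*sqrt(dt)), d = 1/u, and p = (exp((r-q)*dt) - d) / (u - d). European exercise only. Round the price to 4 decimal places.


dt = T/N = 0.187500
u = exp(sigma*sqrt(dt)) = 1.090463; d = 1/u = 0.917042
p = (exp((r-q)*dt) - d) / (u - d) = 0.511977
Discount per step: exp(-r*dt) = 0.994204
Stock lattice S(k, i) with i counting down-moves:
  k=0: S(0,0) = 53.1200
  k=1: S(1,0) = 57.9254; S(1,1) = 48.7132
  k=2: S(2,0) = 63.1655; S(2,1) = 53.1200; S(2,2) = 44.6721
  k=3: S(3,0) = 68.8797; S(3,1) = 57.9254; S(3,2) = 48.7132; S(3,3) = 40.9661
  k=4: S(4,0) = 75.1107; S(4,1) = 63.1655; S(4,2) = 53.1200; S(4,3) = 44.6721; S(4,4) = 37.5677
Terminal payoffs V(N, i) = max(K - S_T, 0):
  V(4,0) = 0.000000; V(4,1) = 0.000000; V(4,2) = 4.190000; V(4,3) = 12.637932; V(4,4) = 19.742349
Backward induction: V(k, i) = exp(-r*dt) * [p * V(k+1, i) + (1-p) * V(k+1, i+1)].
  V(3,0) = exp(-r*dt) * [p*0.000000 + (1-p)*0.000000] = 0.000000
  V(3,1) = exp(-r*dt) * [p*0.000000 + (1-p)*4.190000] = 2.032965
  V(3,2) = exp(-r*dt) * [p*4.190000 + (1-p)*12.637932] = 8.264607
  V(3,3) = exp(-r*dt) * [p*12.637932 + (1-p)*19.742349] = 16.011711
  V(2,0) = exp(-r*dt) * [p*0.000000 + (1-p)*2.032965] = 0.986384
  V(2,1) = exp(-r*dt) * [p*2.032965 + (1-p)*8.264607] = 5.044741
  V(2,2) = exp(-r*dt) * [p*8.264607 + (1-p)*16.011711] = 11.975561
  V(1,0) = exp(-r*dt) * [p*0.986384 + (1-p)*5.044741] = 2.949760
  V(1,1) = exp(-r*dt) * [p*5.044741 + (1-p)*11.975561] = 8.378300
  V(0,0) = exp(-r*dt) * [p*2.949760 + (1-p)*8.378300] = 5.566562

Answer: Price = V(0,0) = 5.5666


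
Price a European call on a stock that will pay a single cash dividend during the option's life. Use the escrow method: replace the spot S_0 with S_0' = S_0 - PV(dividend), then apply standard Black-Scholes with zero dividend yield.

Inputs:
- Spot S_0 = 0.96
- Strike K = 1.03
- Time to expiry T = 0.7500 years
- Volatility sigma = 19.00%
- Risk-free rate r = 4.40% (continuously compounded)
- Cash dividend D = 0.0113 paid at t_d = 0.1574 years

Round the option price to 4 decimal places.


Answer: Price = 0.0427

Derivation:
PV(D) = D * exp(-r * t_d) = 0.0113 * 0.99309833 = 0.01122201
S_0' = S_0 - PV(D) = 0.9600 - 0.01122201 = 0.94877799
d1 = (ln(S_0'/K) + (r + sigma^2/2)*T) / (sigma*sqrt(T)) = -0.21636506
d2 = d1 - sigma*sqrt(T) = -0.38090989
exp(-rT) = 0.96753856
N(d1) = 0.41435160; N(d2) = 0.35163506
C = S_0' * N(d1) - K * exp(-rT) * N(d2) = 0.94877799 * 0.41435160 - 1.0300 * 0.96753856 * 0.35163506 = 0.0427


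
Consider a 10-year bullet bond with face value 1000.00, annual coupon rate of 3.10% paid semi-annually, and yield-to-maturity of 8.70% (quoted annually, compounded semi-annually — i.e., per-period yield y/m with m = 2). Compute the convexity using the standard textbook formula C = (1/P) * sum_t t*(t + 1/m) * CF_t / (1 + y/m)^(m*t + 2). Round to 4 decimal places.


Answer: Convexity = 74.4287

Derivation:
Coupon per period c = face * coupon_rate / m = 15.500000
Periods per year m = 2; per-period yield y/m = 0.043500
Number of cashflows N = 20
Cashflows (t years, CF_t, discount factor 1/(1+y/m)^(m*t), PV):
  t = 0.5000: CF_t = 15.500000, DF = 0.958313, PV = 14.853857
  t = 1.0000: CF_t = 15.500000, DF = 0.918365, PV = 14.234650
  t = 1.5000: CF_t = 15.500000, DF = 0.880081, PV = 13.641255
  t = 2.0000: CF_t = 15.500000, DF = 0.843393, PV = 13.072597
  t = 2.5000: CF_t = 15.500000, DF = 0.808235, PV = 12.527645
  t = 3.0000: CF_t = 15.500000, DF = 0.774543, PV = 12.005409
  t = 3.5000: CF_t = 15.500000, DF = 0.742254, PV = 11.504944
  t = 4.0000: CF_t = 15.500000, DF = 0.711312, PV = 11.025342
  t = 4.5000: CF_t = 15.500000, DF = 0.681660, PV = 10.565733
  t = 5.0000: CF_t = 15.500000, DF = 0.653244, PV = 10.125283
  t = 5.5000: CF_t = 15.500000, DF = 0.626013, PV = 9.703194
  t = 6.0000: CF_t = 15.500000, DF = 0.599916, PV = 9.298700
  t = 6.5000: CF_t = 15.500000, DF = 0.574908, PV = 8.911069
  t = 7.0000: CF_t = 15.500000, DF = 0.550942, PV = 8.539596
  t = 7.5000: CF_t = 15.500000, DF = 0.527975, PV = 8.183609
  t = 8.0000: CF_t = 15.500000, DF = 0.505965, PV = 7.842462
  t = 8.5000: CF_t = 15.500000, DF = 0.484873, PV = 7.515537
  t = 9.0000: CF_t = 15.500000, DF = 0.464661, PV = 7.202239
  t = 9.5000: CF_t = 15.500000, DF = 0.445290, PV = 6.902002
  t = 10.0000: CF_t = 1015.500000, DF = 0.426728, PV = 433.342076
Price P = sum_t PV_t = 630.997202
Convexity numerator sum_t t*(t + 1/m) * CF_t / (1+y/m)^(m*t + 2):
  t = 0.5000: term = 6.820628
  t = 1.0000: term = 19.608896
  t = 1.5000: term = 37.582934
  t = 2.0000: term = 60.027047
  t = 2.5000: term = 86.287083
  t = 3.0000: term = 115.766091
  t = 3.5000: term = 147.920257
  t = 4.0000: term = 182.255091
  t = 4.5000: term = 218.321863
  t = 5.0000: term = 255.714262
  t = 5.5000: term = 294.065275
  t = 6.0000: term = 333.044263
  t = 6.5000: term = 372.354232
  t = 7.0000: term = 411.729275
  t = 7.5000: term = 450.932192
  t = 8.0000: term = 489.752261
  t = 8.5000: term = 528.003156
  t = 9.0000: term = 565.521011
  t = 9.5000: term = 602.162605
  t = 10.0000: term = 41786.428360
Convexity = (1/P) * sum = 46964.296784 / 630.997202 = 74.428693
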